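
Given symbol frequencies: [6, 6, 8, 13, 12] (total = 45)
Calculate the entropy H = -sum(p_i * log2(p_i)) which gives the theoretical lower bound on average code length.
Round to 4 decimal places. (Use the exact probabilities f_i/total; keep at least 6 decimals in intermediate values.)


Per-symbol terms -p_i * log2(p_i) with p_i = f_i/45:
  p = 6/45 = 0.133333: log2(p) = -2.906891, -p*log2(p) = 0.387585
  p = 6/45 = 0.133333: log2(p) = -2.906891, -p*log2(p) = 0.387585
  p = 8/45 = 0.177778: log2(p) = -2.491853, -p*log2(p) = 0.442996
  p = 13/45 = 0.288889: log2(p) = -1.791413, -p*log2(p) = 0.517519
  p = 12/45 = 0.266667: log2(p) = -1.906891, -p*log2(p) = 0.508504
H = 0.387585 + 0.387585 + 0.442996 + 0.517519 + 0.508504 = 2.244189

H = 2.2442 bits/symbol


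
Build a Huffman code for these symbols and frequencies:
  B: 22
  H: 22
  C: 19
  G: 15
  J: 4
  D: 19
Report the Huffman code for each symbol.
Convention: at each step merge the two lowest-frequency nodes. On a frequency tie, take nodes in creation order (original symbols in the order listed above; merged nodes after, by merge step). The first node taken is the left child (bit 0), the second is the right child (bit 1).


Huffman tree construction:
Step 1: Merge J(4) + G(15) = 19
Step 2: Merge C(19) + D(19) = 38
Step 3: Merge (J+G)(19) + B(22) = 41
Step 4: Merge H(22) + (C+D)(38) = 60
Step 5: Merge ((J+G)+B)(41) + (H+(C+D))(60) = 101
Read each symbol's code off the tree from the root (left child = 0, right child = 1).

Codes:
  B: 01 (length 2)
  H: 10 (length 2)
  C: 110 (length 3)
  G: 001 (length 3)
  J: 000 (length 3)
  D: 111 (length 3)
Average code length: 259/101 = 2.5644 bits/symbol


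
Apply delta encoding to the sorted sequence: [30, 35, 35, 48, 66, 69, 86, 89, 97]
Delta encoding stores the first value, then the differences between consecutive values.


First value: 30
Deltas:
  35 - 30 = 5
  35 - 35 = 0
  48 - 35 = 13
  66 - 48 = 18
  69 - 66 = 3
  86 - 69 = 17
  89 - 86 = 3
  97 - 89 = 8


Delta encoded: [30, 5, 0, 13, 18, 3, 17, 3, 8]


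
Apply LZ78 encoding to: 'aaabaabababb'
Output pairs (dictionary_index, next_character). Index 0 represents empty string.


LZ78 encoding steps:
Dictionary: {0: ''}
Step 1: w='' (idx 0), next='a' -> output (0, 'a'), add 'a' as idx 1
Step 2: w='a' (idx 1), next='a' -> output (1, 'a'), add 'aa' as idx 2
Step 3: w='' (idx 0), next='b' -> output (0, 'b'), add 'b' as idx 3
Step 4: w='aa' (idx 2), next='b' -> output (2, 'b'), add 'aab' as idx 4
Step 5: w='a' (idx 1), next='b' -> output (1, 'b'), add 'ab' as idx 5
Step 6: w='ab' (idx 5), next='b' -> output (5, 'b'), add 'abb' as idx 6


Encoded: [(0, 'a'), (1, 'a'), (0, 'b'), (2, 'b'), (1, 'b'), (5, 'b')]


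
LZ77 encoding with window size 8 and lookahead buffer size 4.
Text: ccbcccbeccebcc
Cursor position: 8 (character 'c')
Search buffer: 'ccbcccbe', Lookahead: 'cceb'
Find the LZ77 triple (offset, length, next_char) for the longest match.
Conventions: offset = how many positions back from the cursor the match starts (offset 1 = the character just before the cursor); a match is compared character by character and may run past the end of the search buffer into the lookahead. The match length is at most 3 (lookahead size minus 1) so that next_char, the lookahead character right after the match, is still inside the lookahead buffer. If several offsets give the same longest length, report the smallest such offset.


Try each offset into the search buffer:
  offset=1 (pos 7, char 'e'): match length 0
  offset=2 (pos 6, char 'b'): match length 0
  offset=3 (pos 5, char 'c'): match length 1
  offset=4 (pos 4, char 'c'): match length 2
  offset=5 (pos 3, char 'c'): match length 2
  offset=6 (pos 2, char 'b'): match length 0
  offset=7 (pos 1, char 'c'): match length 1
  offset=8 (pos 0, char 'c'): match length 2
Longest match has length 2, found at offsets 4, 5, 8; take the smallest, offset 4.
next_char = character at position 8 + 2 = 10 -> 'e'

Best match: offset=4, length=2 (matching 'cc' starting at position 4)
LZ77 triple: (4, 2, 'e')


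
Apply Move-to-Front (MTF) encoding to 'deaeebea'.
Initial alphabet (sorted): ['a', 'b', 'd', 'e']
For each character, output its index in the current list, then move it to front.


MTF encoding:
'd': index 2 in ['a', 'b', 'd', 'e'] -> ['d', 'a', 'b', 'e']
'e': index 3 in ['d', 'a', 'b', 'e'] -> ['e', 'd', 'a', 'b']
'a': index 2 in ['e', 'd', 'a', 'b'] -> ['a', 'e', 'd', 'b']
'e': index 1 in ['a', 'e', 'd', 'b'] -> ['e', 'a', 'd', 'b']
'e': index 0 in ['e', 'a', 'd', 'b'] -> ['e', 'a', 'd', 'b']
'b': index 3 in ['e', 'a', 'd', 'b'] -> ['b', 'e', 'a', 'd']
'e': index 1 in ['b', 'e', 'a', 'd'] -> ['e', 'b', 'a', 'd']
'a': index 2 in ['e', 'b', 'a', 'd'] -> ['a', 'e', 'b', 'd']


Output: [2, 3, 2, 1, 0, 3, 1, 2]


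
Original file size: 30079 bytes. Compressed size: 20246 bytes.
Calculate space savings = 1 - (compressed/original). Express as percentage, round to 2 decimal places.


ratio = compressed/original = 20246/30079 = 0.673094
savings = 1 - ratio = 1 - 0.673094 = 0.326906
as a percentage: 0.326906 * 100 = 32.69%

Space savings = 1 - 20246/30079 = 32.69%


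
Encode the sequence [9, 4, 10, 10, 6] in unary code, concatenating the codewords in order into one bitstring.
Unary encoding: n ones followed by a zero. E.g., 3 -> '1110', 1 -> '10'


Encode each number as n ones followed by a terminating 0:
  9 -> 1111111110 (10 bits)
  4 -> 11110 (5 bits)
  10 -> 11111111110 (11 bits)
  10 -> 11111111110 (11 bits)
  6 -> 1111110 (7 bits)
Total length = 10 + 5 + 11 + 11 + 7 = 44 bits.

Unary([9, 4, 10, 10, 6]) = 11111111101111011111111110111111111101111110 (44 bits)


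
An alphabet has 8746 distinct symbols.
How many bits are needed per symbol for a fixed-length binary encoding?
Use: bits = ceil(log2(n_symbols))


log2(8746) = 13.0944
Bracket: 2^13 = 8192 < 8746 <= 2^14 = 16384
So ceil(log2(8746)) = 14

bits = ceil(log2(8746)) = ceil(13.0944) = 14 bits


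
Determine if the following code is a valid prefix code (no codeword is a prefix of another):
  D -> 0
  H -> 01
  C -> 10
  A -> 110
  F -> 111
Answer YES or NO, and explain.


Checking each pair (does one codeword prefix another?):
  D='0' vs H='01': prefix -- VIOLATION

NO -- this is NOT a valid prefix code. D (0) is a prefix of H (01).


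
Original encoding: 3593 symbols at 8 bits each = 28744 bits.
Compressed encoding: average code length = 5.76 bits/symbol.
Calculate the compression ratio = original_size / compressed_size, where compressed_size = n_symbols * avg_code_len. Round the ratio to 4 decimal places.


original_size = n_symbols * orig_bits = 3593 * 8 = 28744 bits
compressed_size = n_symbols * avg_code_len = 3593 * 5.76 = 20695.68 bits
ratio = original_size / compressed_size = 28744 / 20695.68 = 1.3889

Compression ratio = 1.3889


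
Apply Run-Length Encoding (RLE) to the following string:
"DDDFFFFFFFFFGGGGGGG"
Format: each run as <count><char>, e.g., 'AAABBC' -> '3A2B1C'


Scanning runs left to right:
  i=0: run of 'D' x 3 -> '3D'
  i=3: run of 'F' x 9 -> '9F'
  i=12: run of 'G' x 7 -> '7G'

RLE = 3D9F7G


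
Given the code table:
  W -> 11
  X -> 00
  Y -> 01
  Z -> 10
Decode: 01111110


Decoding:
01 -> Y
11 -> W
11 -> W
10 -> Z


Result: YWWZ


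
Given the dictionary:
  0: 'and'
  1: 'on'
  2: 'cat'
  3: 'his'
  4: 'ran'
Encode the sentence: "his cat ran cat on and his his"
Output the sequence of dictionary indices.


Look up each word in the dictionary:
  'his' -> 3
  'cat' -> 2
  'ran' -> 4
  'cat' -> 2
  'on' -> 1
  'and' -> 0
  'his' -> 3
  'his' -> 3

Encoded: [3, 2, 4, 2, 1, 0, 3, 3]


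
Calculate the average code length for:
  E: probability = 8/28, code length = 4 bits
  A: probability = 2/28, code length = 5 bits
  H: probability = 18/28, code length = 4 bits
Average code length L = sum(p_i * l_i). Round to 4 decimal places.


Weighted contributions p_i * l_i:
  E: (8/28) * 4 = 32/28
  A: (2/28) * 5 = 10/28
  H: (18/28) * 4 = 72/28
Sum = (32 + 10 + 72)/28 = 114/28

L = 114/28 = 4.0714 bits/symbol


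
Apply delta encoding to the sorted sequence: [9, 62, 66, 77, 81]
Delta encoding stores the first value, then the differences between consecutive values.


First value: 9
Deltas:
  62 - 9 = 53
  66 - 62 = 4
  77 - 66 = 11
  81 - 77 = 4


Delta encoded: [9, 53, 4, 11, 4]


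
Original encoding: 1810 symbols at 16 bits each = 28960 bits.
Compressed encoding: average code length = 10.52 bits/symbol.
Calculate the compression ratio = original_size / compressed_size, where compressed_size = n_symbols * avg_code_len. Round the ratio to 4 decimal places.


original_size = n_symbols * orig_bits = 1810 * 16 = 28960 bits
compressed_size = n_symbols * avg_code_len = 1810 * 10.52 = 19041.2 bits
ratio = original_size / compressed_size = 28960 / 19041.2 = 1.5209

Compression ratio = 1.5209


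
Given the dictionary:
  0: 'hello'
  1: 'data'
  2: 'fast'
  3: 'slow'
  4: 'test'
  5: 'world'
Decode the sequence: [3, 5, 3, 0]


Look up each index in the dictionary:
  3 -> 'slow'
  5 -> 'world'
  3 -> 'slow'
  0 -> 'hello'

Decoded: "slow world slow hello"


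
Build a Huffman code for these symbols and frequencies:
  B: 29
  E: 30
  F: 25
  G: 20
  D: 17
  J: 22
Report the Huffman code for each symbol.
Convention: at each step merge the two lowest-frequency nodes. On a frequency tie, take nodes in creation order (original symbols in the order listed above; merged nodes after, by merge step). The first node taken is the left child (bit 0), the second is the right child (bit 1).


Huffman tree construction:
Step 1: Merge D(17) + G(20) = 37
Step 2: Merge J(22) + F(25) = 47
Step 3: Merge B(29) + E(30) = 59
Step 4: Merge (D+G)(37) + (J+F)(47) = 84
Step 5: Merge (B+E)(59) + ((D+G)+(J+F))(84) = 143
Read each symbol's code off the tree from the root (left child = 0, right child = 1).

Codes:
  B: 00 (length 2)
  E: 01 (length 2)
  F: 111 (length 3)
  G: 101 (length 3)
  D: 100 (length 3)
  J: 110 (length 3)
Average code length: 370/143 = 2.5874 bits/symbol


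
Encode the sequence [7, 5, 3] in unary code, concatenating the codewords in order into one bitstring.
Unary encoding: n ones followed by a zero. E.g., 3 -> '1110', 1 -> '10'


Encode each number as n ones followed by a terminating 0:
  7 -> 11111110 (8 bits)
  5 -> 111110 (6 bits)
  3 -> 1110 (4 bits)
Total length = 8 + 6 + 4 = 18 bits.

Unary([7, 5, 3]) = 111111101111101110 (18 bits)


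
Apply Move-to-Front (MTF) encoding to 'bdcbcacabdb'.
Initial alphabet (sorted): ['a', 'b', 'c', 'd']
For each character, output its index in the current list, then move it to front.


MTF encoding:
'b': index 1 in ['a', 'b', 'c', 'd'] -> ['b', 'a', 'c', 'd']
'd': index 3 in ['b', 'a', 'c', 'd'] -> ['d', 'b', 'a', 'c']
'c': index 3 in ['d', 'b', 'a', 'c'] -> ['c', 'd', 'b', 'a']
'b': index 2 in ['c', 'd', 'b', 'a'] -> ['b', 'c', 'd', 'a']
'c': index 1 in ['b', 'c', 'd', 'a'] -> ['c', 'b', 'd', 'a']
'a': index 3 in ['c', 'b', 'd', 'a'] -> ['a', 'c', 'b', 'd']
'c': index 1 in ['a', 'c', 'b', 'd'] -> ['c', 'a', 'b', 'd']
'a': index 1 in ['c', 'a', 'b', 'd'] -> ['a', 'c', 'b', 'd']
'b': index 2 in ['a', 'c', 'b', 'd'] -> ['b', 'a', 'c', 'd']
'd': index 3 in ['b', 'a', 'c', 'd'] -> ['d', 'b', 'a', 'c']
'b': index 1 in ['d', 'b', 'a', 'c'] -> ['b', 'd', 'a', 'c']


Output: [1, 3, 3, 2, 1, 3, 1, 1, 2, 3, 1]


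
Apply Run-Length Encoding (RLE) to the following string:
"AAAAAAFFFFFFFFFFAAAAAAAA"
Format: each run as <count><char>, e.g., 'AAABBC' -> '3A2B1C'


Scanning runs left to right:
  i=0: run of 'A' x 6 -> '6A'
  i=6: run of 'F' x 10 -> '10F'
  i=16: run of 'A' x 8 -> '8A'

RLE = 6A10F8A


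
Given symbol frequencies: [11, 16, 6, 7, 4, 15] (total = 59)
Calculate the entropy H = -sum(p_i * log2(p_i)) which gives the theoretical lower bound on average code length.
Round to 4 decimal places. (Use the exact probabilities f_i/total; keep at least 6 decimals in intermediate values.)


Per-symbol terms -p_i * log2(p_i) with p_i = f_i/59:
  p = 11/59 = 0.186441: log2(p) = -2.423211, -p*log2(p) = 0.451785
  p = 16/59 = 0.271186: log2(p) = -1.882643, -p*log2(p) = 0.510547
  p = 6/59 = 0.101695: log2(p) = -3.297681, -p*log2(p) = 0.335357
  p = 7/59 = 0.118644: log2(p) = -3.075288, -p*log2(p) = 0.364865
  p = 4/59 = 0.067797: log2(p) = -3.882643, -p*log2(p) = 0.263230
  p = 15/59 = 0.254237: log2(p) = -1.975752, -p*log2(p) = 0.502310
H = 0.451785 + 0.510547 + 0.335357 + 0.364865 + 0.263230 + 0.502310 = 2.428094

H = 2.4281 bits/symbol


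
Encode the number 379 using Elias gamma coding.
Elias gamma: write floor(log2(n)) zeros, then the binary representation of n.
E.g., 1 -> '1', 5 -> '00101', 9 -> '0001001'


num_bits = floor(log2(379)) + 1 = 9
leading_zeros = num_bits - 1 = 8
binary(379) = 101111011

Elias gamma(379) = '00000000' + '101111011' = 00000000101111011 (17 bits)


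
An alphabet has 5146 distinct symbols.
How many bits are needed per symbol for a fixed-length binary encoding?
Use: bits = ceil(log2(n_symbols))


log2(5146) = 12.3292
Bracket: 2^12 = 4096 < 5146 <= 2^13 = 8192
So ceil(log2(5146)) = 13

bits = ceil(log2(5146)) = ceil(12.3292) = 13 bits


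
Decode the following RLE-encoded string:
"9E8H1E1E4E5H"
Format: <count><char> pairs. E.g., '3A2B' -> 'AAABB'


Expanding each <count><char> pair:
  9E -> 'EEEEEEEEE'
  8H -> 'HHHHHHHH'
  1E -> 'E'
  1E -> 'E'
  4E -> 'EEEE'
  5H -> 'HHHHH'

Decoded = EEEEEEEEEHHHHHHHHEEEEEEHHHHH


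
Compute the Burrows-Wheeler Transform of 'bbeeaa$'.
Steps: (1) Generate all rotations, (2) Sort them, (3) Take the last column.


Rotations (sorted):
  0: $bbeeaa -> last char: a
  1: a$bbeea -> last char: a
  2: aa$bbee -> last char: e
  3: bbeeaa$ -> last char: $
  4: beeaa$b -> last char: b
  5: eaa$bbe -> last char: e
  6: eeaa$bb -> last char: b


BWT = aae$beb


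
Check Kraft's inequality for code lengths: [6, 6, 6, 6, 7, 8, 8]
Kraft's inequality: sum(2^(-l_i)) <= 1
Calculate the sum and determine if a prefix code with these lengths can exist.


Sum = 2^(-6) + 2^(-6) + 2^(-6) + 2^(-6) + 2^(-7) + 2^(-8) + 2^(-8)
    = 0.015625 + 0.015625 + 0.015625 + 0.015625 + 0.0078125 + 0.00390625 + 0.00390625
    = 20/256 = 0.078125
Since 0.078125 <= 1, Kraft's inequality IS satisfied.
A prefix code with these lengths CAN exist.

Kraft sum = 0.078125. Satisfied.


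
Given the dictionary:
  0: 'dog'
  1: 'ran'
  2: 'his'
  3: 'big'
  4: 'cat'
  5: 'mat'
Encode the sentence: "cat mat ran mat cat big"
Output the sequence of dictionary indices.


Look up each word in the dictionary:
  'cat' -> 4
  'mat' -> 5
  'ran' -> 1
  'mat' -> 5
  'cat' -> 4
  'big' -> 3

Encoded: [4, 5, 1, 5, 4, 3]


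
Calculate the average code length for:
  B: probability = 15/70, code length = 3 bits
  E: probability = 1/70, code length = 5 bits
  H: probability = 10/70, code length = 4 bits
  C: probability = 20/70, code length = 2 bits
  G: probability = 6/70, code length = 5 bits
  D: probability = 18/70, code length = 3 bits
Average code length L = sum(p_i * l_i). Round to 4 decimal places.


Weighted contributions p_i * l_i:
  B: (15/70) * 3 = 45/70
  E: (1/70) * 5 = 5/70
  H: (10/70) * 4 = 40/70
  C: (20/70) * 2 = 40/70
  G: (6/70) * 5 = 30/70
  D: (18/70) * 3 = 54/70
Sum = (45 + 5 + 40 + 40 + 30 + 54)/70 = 214/70

L = 214/70 = 3.0571 bits/symbol


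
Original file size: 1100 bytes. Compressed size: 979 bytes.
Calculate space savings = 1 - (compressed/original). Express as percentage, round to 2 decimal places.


ratio = compressed/original = 979/1100 = 0.89
savings = 1 - ratio = 1 - 0.89 = 0.11
as a percentage: 0.11 * 100 = 11.0%

Space savings = 1 - 979/1100 = 11.0%


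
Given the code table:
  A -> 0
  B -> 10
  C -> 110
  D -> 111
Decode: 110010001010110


Decoding:
110 -> C
0 -> A
10 -> B
0 -> A
0 -> A
10 -> B
10 -> B
110 -> C


Result: CABAABBC


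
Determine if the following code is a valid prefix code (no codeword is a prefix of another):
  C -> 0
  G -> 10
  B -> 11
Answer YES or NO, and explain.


Checking each pair (does one codeword prefix another?):
  C='0' vs G='10': no prefix
  C='0' vs B='11': no prefix
  G='10' vs C='0': no prefix
  G='10' vs B='11': no prefix
  B='11' vs C='0': no prefix
  B='11' vs G='10': no prefix
No violation found over all pairs.

YES -- this is a valid prefix code. No codeword is a prefix of any other codeword.


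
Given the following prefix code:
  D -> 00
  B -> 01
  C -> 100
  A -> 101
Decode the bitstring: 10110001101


Decoding step by step:
Bits 101 -> A
Bits 100 -> C
Bits 01 -> B
Bits 101 -> A


Decoded message: ACBA


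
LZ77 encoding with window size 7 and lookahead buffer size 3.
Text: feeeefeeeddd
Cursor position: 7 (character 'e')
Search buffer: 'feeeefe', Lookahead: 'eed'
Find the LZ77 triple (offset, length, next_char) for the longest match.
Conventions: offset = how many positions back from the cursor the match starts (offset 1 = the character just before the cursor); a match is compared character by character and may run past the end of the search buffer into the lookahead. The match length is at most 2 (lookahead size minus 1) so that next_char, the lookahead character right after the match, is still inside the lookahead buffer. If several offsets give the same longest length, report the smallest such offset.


Try each offset into the search buffer:
  offset=1 (pos 6, char 'e'): match length 2
  offset=2 (pos 5, char 'f'): match length 0
  offset=3 (pos 4, char 'e'): match length 1
  offset=4 (pos 3, char 'e'): match length 2
  offset=5 (pos 2, char 'e'): match length 2
  offset=6 (pos 1, char 'e'): match length 2
  offset=7 (pos 0, char 'f'): match length 0
Longest match has length 2, found at offsets 1, 4, 5, 6; take the smallest, offset 1.
next_char = character at position 7 + 2 = 9 -> 'd'

Best match: offset=1, length=2 (matching 'ee' starting at position 6)
LZ77 triple: (1, 2, 'd')


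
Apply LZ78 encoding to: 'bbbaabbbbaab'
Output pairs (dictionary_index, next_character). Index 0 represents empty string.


LZ78 encoding steps:
Dictionary: {0: ''}
Step 1: w='' (idx 0), next='b' -> output (0, 'b'), add 'b' as idx 1
Step 2: w='b' (idx 1), next='b' -> output (1, 'b'), add 'bb' as idx 2
Step 3: w='' (idx 0), next='a' -> output (0, 'a'), add 'a' as idx 3
Step 4: w='a' (idx 3), next='b' -> output (3, 'b'), add 'ab' as idx 4
Step 5: w='bb' (idx 2), next='b' -> output (2, 'b'), add 'bbb' as idx 5
Step 6: w='a' (idx 3), next='a' -> output (3, 'a'), add 'aa' as idx 6
Step 7: w='b' (idx 1), end of input -> output (1, '')


Encoded: [(0, 'b'), (1, 'b'), (0, 'a'), (3, 'b'), (2, 'b'), (3, 'a'), (1, '')]


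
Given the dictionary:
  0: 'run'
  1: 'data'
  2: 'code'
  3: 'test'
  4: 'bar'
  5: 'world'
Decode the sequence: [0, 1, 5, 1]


Look up each index in the dictionary:
  0 -> 'run'
  1 -> 'data'
  5 -> 'world'
  1 -> 'data'

Decoded: "run data world data"


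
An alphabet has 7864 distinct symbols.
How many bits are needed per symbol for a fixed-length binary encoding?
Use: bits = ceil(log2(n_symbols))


log2(7864) = 12.941
Bracket: 2^12 = 4096 < 7864 <= 2^13 = 8192
So ceil(log2(7864)) = 13

bits = ceil(log2(7864)) = ceil(12.941) = 13 bits


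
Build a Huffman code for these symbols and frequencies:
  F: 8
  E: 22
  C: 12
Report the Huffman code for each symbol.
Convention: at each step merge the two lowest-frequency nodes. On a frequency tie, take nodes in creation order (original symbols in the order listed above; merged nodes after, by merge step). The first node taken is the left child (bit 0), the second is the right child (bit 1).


Huffman tree construction:
Step 1: Merge F(8) + C(12) = 20
Step 2: Merge (F+C)(20) + E(22) = 42
Read each symbol's code off the tree from the root (left child = 0, right child = 1).

Codes:
  F: 00 (length 2)
  E: 1 (length 1)
  C: 01 (length 2)
Average code length: 62/42 = 1.4762 bits/symbol


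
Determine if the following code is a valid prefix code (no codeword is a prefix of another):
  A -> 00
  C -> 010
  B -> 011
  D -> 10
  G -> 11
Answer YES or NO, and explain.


Checking each pair (does one codeword prefix another?):
  A='00' vs C='010': no prefix
  A='00' vs B='011': no prefix
  A='00' vs D='10': no prefix
  A='00' vs G='11': no prefix
  C='010' vs A='00': no prefix
  C='010' vs B='011': no prefix
  C='010' vs D='10': no prefix
  C='010' vs G='11': no prefix
  B='011' vs A='00': no prefix
  B='011' vs C='010': no prefix
  B='011' vs D='10': no prefix
  B='011' vs G='11': no prefix
  D='10' vs A='00': no prefix
  D='10' vs C='010': no prefix
  D='10' vs B='011': no prefix
  D='10' vs G='11': no prefix
  G='11' vs A='00': no prefix
  G='11' vs C='010': no prefix
  G='11' vs B='011': no prefix
  G='11' vs D='10': no prefix
No violation found over all pairs.

YES -- this is a valid prefix code. No codeword is a prefix of any other codeword.


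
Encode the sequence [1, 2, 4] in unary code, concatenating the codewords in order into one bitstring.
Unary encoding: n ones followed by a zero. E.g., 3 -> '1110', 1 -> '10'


Encode each number as n ones followed by a terminating 0:
  1 -> 10 (2 bits)
  2 -> 110 (3 bits)
  4 -> 11110 (5 bits)
Total length = 2 + 3 + 5 = 10 bits.

Unary([1, 2, 4]) = 1011011110 (10 bits)


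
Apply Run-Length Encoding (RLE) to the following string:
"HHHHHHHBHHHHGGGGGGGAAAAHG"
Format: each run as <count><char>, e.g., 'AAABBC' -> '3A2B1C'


Scanning runs left to right:
  i=0: run of 'H' x 7 -> '7H'
  i=7: run of 'B' x 1 -> '1B'
  i=8: run of 'H' x 4 -> '4H'
  i=12: run of 'G' x 7 -> '7G'
  i=19: run of 'A' x 4 -> '4A'
  i=23: run of 'H' x 1 -> '1H'
  i=24: run of 'G' x 1 -> '1G'

RLE = 7H1B4H7G4A1H1G


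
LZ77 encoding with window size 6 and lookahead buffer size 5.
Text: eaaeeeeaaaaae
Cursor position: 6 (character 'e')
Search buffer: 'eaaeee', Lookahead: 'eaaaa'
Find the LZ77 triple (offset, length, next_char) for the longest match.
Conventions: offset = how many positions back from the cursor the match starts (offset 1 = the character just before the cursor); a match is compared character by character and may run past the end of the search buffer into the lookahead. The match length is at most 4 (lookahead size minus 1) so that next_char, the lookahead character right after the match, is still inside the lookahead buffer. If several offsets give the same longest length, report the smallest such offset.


Try each offset into the search buffer:
  offset=1 (pos 5, char 'e'): match length 1
  offset=2 (pos 4, char 'e'): match length 1
  offset=3 (pos 3, char 'e'): match length 1
  offset=4 (pos 2, char 'a'): match length 0
  offset=5 (pos 1, char 'a'): match length 0
  offset=6 (pos 0, char 'e'): match length 3
Longest match has length 3 at offset 6.
next_char = character at position 6 + 3 = 9 -> 'a'

Best match: offset=6, length=3 (matching 'eaa' starting at position 0)
LZ77 triple: (6, 3, 'a')


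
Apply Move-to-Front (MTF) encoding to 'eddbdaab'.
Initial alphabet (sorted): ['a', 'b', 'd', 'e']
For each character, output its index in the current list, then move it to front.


MTF encoding:
'e': index 3 in ['a', 'b', 'd', 'e'] -> ['e', 'a', 'b', 'd']
'd': index 3 in ['e', 'a', 'b', 'd'] -> ['d', 'e', 'a', 'b']
'd': index 0 in ['d', 'e', 'a', 'b'] -> ['d', 'e', 'a', 'b']
'b': index 3 in ['d', 'e', 'a', 'b'] -> ['b', 'd', 'e', 'a']
'd': index 1 in ['b', 'd', 'e', 'a'] -> ['d', 'b', 'e', 'a']
'a': index 3 in ['d', 'b', 'e', 'a'] -> ['a', 'd', 'b', 'e']
'a': index 0 in ['a', 'd', 'b', 'e'] -> ['a', 'd', 'b', 'e']
'b': index 2 in ['a', 'd', 'b', 'e'] -> ['b', 'a', 'd', 'e']


Output: [3, 3, 0, 3, 1, 3, 0, 2]


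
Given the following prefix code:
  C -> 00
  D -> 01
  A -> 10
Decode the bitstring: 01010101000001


Decoding step by step:
Bits 01 -> D
Bits 01 -> D
Bits 01 -> D
Bits 01 -> D
Bits 00 -> C
Bits 00 -> C
Bits 01 -> D


Decoded message: DDDDCCD


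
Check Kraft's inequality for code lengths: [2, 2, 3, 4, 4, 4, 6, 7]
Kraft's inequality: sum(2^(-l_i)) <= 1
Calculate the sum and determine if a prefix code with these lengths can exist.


Sum = 2^(-2) + 2^(-2) + 2^(-3) + 2^(-4) + 2^(-4) + 2^(-4) + 2^(-6) + 2^(-7)
    = 0.25 + 0.25 + 0.125 + 0.0625 + 0.0625 + 0.0625 + 0.015625 + 0.0078125
    = 107/128 = 0.8359375
Since 0.8359375 <= 1, Kraft's inequality IS satisfied.
A prefix code with these lengths CAN exist.

Kraft sum = 0.8359375. Satisfied.


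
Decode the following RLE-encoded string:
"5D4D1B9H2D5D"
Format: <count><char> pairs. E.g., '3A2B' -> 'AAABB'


Expanding each <count><char> pair:
  5D -> 'DDDDD'
  4D -> 'DDDD'
  1B -> 'B'
  9H -> 'HHHHHHHHH'
  2D -> 'DD'
  5D -> 'DDDDD'

Decoded = DDDDDDDDDBHHHHHHHHHDDDDDDD


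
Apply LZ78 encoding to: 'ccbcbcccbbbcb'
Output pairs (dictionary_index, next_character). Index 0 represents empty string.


LZ78 encoding steps:
Dictionary: {0: ''}
Step 1: w='' (idx 0), next='c' -> output (0, 'c'), add 'c' as idx 1
Step 2: w='c' (idx 1), next='b' -> output (1, 'b'), add 'cb' as idx 2
Step 3: w='cb' (idx 2), next='c' -> output (2, 'c'), add 'cbc' as idx 3
Step 4: w='c' (idx 1), next='c' -> output (1, 'c'), add 'cc' as idx 4
Step 5: w='' (idx 0), next='b' -> output (0, 'b'), add 'b' as idx 5
Step 6: w='b' (idx 5), next='b' -> output (5, 'b'), add 'bb' as idx 6
Step 7: w='cb' (idx 2), end of input -> output (2, '')


Encoded: [(0, 'c'), (1, 'b'), (2, 'c'), (1, 'c'), (0, 'b'), (5, 'b'), (2, '')]


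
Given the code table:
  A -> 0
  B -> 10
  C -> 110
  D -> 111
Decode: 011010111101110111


Decoding:
0 -> A
110 -> C
10 -> B
111 -> D
10 -> B
111 -> D
0 -> A
111 -> D


Result: ACBDBDAD


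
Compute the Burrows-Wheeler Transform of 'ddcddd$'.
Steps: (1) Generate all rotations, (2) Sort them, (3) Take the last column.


Rotations (sorted):
  0: $ddcddd -> last char: d
  1: cddd$dd -> last char: d
  2: d$ddcdd -> last char: d
  3: dcddd$d -> last char: d
  4: dd$ddcd -> last char: d
  5: ddcddd$ -> last char: $
  6: ddd$ddc -> last char: c


BWT = ddddd$c


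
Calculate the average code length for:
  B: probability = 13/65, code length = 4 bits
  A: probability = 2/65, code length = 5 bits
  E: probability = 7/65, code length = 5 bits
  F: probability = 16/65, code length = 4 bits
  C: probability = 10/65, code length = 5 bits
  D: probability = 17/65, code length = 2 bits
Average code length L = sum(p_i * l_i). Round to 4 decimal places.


Weighted contributions p_i * l_i:
  B: (13/65) * 4 = 52/65
  A: (2/65) * 5 = 10/65
  E: (7/65) * 5 = 35/65
  F: (16/65) * 4 = 64/65
  C: (10/65) * 5 = 50/65
  D: (17/65) * 2 = 34/65
Sum = (52 + 10 + 35 + 64 + 50 + 34)/65 = 245/65

L = 245/65 = 3.7692 bits/symbol


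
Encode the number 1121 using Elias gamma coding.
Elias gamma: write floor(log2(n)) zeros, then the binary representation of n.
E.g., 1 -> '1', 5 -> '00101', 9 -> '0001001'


num_bits = floor(log2(1121)) + 1 = 11
leading_zeros = num_bits - 1 = 10
binary(1121) = 10001100001

Elias gamma(1121) = '0000000000' + '10001100001' = 000000000010001100001 (21 bits)


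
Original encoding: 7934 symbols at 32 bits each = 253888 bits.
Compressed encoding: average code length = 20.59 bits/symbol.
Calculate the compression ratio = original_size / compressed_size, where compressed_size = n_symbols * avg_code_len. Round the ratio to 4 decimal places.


original_size = n_symbols * orig_bits = 7934 * 32 = 253888 bits
compressed_size = n_symbols * avg_code_len = 7934 * 20.59 = 163361.06 bits
ratio = original_size / compressed_size = 253888 / 163361.06 = 1.5542

Compression ratio = 1.5542


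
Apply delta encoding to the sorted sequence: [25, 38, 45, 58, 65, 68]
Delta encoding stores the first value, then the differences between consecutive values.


First value: 25
Deltas:
  38 - 25 = 13
  45 - 38 = 7
  58 - 45 = 13
  65 - 58 = 7
  68 - 65 = 3


Delta encoded: [25, 13, 7, 13, 7, 3]


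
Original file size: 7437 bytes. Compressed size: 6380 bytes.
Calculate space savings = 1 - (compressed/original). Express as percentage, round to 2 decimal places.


ratio = compressed/original = 6380/7437 = 0.857873
savings = 1 - ratio = 1 - 0.857873 = 0.142127
as a percentage: 0.142127 * 100 = 14.21%

Space savings = 1 - 6380/7437 = 14.21%


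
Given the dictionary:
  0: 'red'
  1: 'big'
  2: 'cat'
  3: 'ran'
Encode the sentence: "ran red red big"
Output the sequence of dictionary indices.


Look up each word in the dictionary:
  'ran' -> 3
  'red' -> 0
  'red' -> 0
  'big' -> 1

Encoded: [3, 0, 0, 1]


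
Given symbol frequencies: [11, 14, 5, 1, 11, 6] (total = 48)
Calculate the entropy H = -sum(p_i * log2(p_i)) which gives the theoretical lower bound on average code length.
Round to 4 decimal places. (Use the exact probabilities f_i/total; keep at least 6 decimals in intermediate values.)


Per-symbol terms -p_i * log2(p_i) with p_i = f_i/48:
  p = 11/48 = 0.229167: log2(p) = -2.125531, -p*log2(p) = 0.487101
  p = 14/48 = 0.291667: log2(p) = -1.777608, -p*log2(p) = 0.518469
  p = 5/48 = 0.104167: log2(p) = -3.263034, -p*log2(p) = 0.339899
  p = 1/48 = 0.020833: log2(p) = -5.584963, -p*log2(p) = 0.116353
  p = 11/48 = 0.229167: log2(p) = -2.125531, -p*log2(p) = 0.487101
  p = 6/48 = 0.125000: log2(p) = -3.000000, -p*log2(p) = 0.375000
H = 0.487101 + 0.518469 + 0.339899 + 0.116353 + 0.487101 + 0.375000 = 2.323923

H = 2.3239 bits/symbol


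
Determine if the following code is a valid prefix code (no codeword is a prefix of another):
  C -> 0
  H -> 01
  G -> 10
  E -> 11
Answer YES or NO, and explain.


Checking each pair (does one codeword prefix another?):
  C='0' vs H='01': prefix -- VIOLATION

NO -- this is NOT a valid prefix code. C (0) is a prefix of H (01).


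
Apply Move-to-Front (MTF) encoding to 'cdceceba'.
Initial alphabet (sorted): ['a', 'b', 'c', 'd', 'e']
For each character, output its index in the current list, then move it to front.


MTF encoding:
'c': index 2 in ['a', 'b', 'c', 'd', 'e'] -> ['c', 'a', 'b', 'd', 'e']
'd': index 3 in ['c', 'a', 'b', 'd', 'e'] -> ['d', 'c', 'a', 'b', 'e']
'c': index 1 in ['d', 'c', 'a', 'b', 'e'] -> ['c', 'd', 'a', 'b', 'e']
'e': index 4 in ['c', 'd', 'a', 'b', 'e'] -> ['e', 'c', 'd', 'a', 'b']
'c': index 1 in ['e', 'c', 'd', 'a', 'b'] -> ['c', 'e', 'd', 'a', 'b']
'e': index 1 in ['c', 'e', 'd', 'a', 'b'] -> ['e', 'c', 'd', 'a', 'b']
'b': index 4 in ['e', 'c', 'd', 'a', 'b'] -> ['b', 'e', 'c', 'd', 'a']
'a': index 4 in ['b', 'e', 'c', 'd', 'a'] -> ['a', 'b', 'e', 'c', 'd']


Output: [2, 3, 1, 4, 1, 1, 4, 4]


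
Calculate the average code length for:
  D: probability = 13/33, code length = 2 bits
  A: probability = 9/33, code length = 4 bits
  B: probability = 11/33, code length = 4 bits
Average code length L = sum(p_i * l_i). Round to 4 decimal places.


Weighted contributions p_i * l_i:
  D: (13/33) * 2 = 26/33
  A: (9/33) * 4 = 36/33
  B: (11/33) * 4 = 44/33
Sum = (26 + 36 + 44)/33 = 106/33

L = 106/33 = 3.2121 bits/symbol


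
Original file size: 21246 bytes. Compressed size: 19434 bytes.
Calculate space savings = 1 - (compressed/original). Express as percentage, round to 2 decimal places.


ratio = compressed/original = 19434/21246 = 0.914713
savings = 1 - ratio = 1 - 0.914713 = 0.085287
as a percentage: 0.085287 * 100 = 8.53%

Space savings = 1 - 19434/21246 = 8.53%


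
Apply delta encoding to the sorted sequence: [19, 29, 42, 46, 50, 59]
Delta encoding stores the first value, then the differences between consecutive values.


First value: 19
Deltas:
  29 - 19 = 10
  42 - 29 = 13
  46 - 42 = 4
  50 - 46 = 4
  59 - 50 = 9


Delta encoded: [19, 10, 13, 4, 4, 9]


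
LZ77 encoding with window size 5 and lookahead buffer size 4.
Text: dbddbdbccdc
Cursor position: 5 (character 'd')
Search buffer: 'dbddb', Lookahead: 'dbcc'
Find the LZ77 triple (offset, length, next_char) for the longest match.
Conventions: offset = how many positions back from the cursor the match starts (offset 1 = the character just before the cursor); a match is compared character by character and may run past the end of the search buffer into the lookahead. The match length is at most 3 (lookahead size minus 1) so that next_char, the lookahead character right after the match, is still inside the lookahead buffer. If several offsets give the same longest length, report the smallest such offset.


Try each offset into the search buffer:
  offset=1 (pos 4, char 'b'): match length 0
  offset=2 (pos 3, char 'd'): match length 2
  offset=3 (pos 2, char 'd'): match length 1
  offset=4 (pos 1, char 'b'): match length 0
  offset=5 (pos 0, char 'd'): match length 2
Longest match has length 2, found at offsets 2, 5; take the smallest, offset 2.
next_char = character at position 5 + 2 = 7 -> 'c'

Best match: offset=2, length=2 (matching 'db' starting at position 3)
LZ77 triple: (2, 2, 'c')


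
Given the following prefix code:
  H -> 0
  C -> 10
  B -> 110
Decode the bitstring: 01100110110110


Decoding step by step:
Bits 0 -> H
Bits 110 -> B
Bits 0 -> H
Bits 110 -> B
Bits 110 -> B
Bits 110 -> B


Decoded message: HBHBBB


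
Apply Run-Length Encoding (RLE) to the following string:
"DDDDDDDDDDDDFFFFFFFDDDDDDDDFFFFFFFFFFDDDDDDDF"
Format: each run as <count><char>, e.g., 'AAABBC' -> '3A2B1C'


Scanning runs left to right:
  i=0: run of 'D' x 12 -> '12D'
  i=12: run of 'F' x 7 -> '7F'
  i=19: run of 'D' x 8 -> '8D'
  i=27: run of 'F' x 10 -> '10F'
  i=37: run of 'D' x 7 -> '7D'
  i=44: run of 'F' x 1 -> '1F'

RLE = 12D7F8D10F7D1F


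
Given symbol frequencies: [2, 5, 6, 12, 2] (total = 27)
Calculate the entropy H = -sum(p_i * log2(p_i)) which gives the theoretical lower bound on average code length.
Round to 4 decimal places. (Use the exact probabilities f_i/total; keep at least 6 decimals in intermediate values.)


Per-symbol terms -p_i * log2(p_i) with p_i = f_i/27:
  p = 2/27 = 0.074074: log2(p) = -3.754888, -p*log2(p) = 0.278140
  p = 5/27 = 0.185185: log2(p) = -2.432959, -p*log2(p) = 0.450548
  p = 6/27 = 0.222222: log2(p) = -2.169925, -p*log2(p) = 0.482206
  p = 12/27 = 0.444444: log2(p) = -1.169925, -p*log2(p) = 0.519967
  p = 2/27 = 0.074074: log2(p) = -3.754888, -p*log2(p) = 0.278140
H = 0.278140 + 0.450548 + 0.482206 + 0.519967 + 0.278140 = 2.009001

H = 2.009 bits/symbol


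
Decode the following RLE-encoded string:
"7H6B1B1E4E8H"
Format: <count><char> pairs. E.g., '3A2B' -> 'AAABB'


Expanding each <count><char> pair:
  7H -> 'HHHHHHH'
  6B -> 'BBBBBB'
  1B -> 'B'
  1E -> 'E'
  4E -> 'EEEE'
  8H -> 'HHHHHHHH'

Decoded = HHHHHHHBBBBBBBEEEEEHHHHHHHH


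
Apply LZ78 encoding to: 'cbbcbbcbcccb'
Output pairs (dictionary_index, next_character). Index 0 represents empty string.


LZ78 encoding steps:
Dictionary: {0: ''}
Step 1: w='' (idx 0), next='c' -> output (0, 'c'), add 'c' as idx 1
Step 2: w='' (idx 0), next='b' -> output (0, 'b'), add 'b' as idx 2
Step 3: w='b' (idx 2), next='c' -> output (2, 'c'), add 'bc' as idx 3
Step 4: w='b' (idx 2), next='b' -> output (2, 'b'), add 'bb' as idx 4
Step 5: w='c' (idx 1), next='b' -> output (1, 'b'), add 'cb' as idx 5
Step 6: w='c' (idx 1), next='c' -> output (1, 'c'), add 'cc' as idx 6
Step 7: w='cb' (idx 5), end of input -> output (5, '')


Encoded: [(0, 'c'), (0, 'b'), (2, 'c'), (2, 'b'), (1, 'b'), (1, 'c'), (5, '')]


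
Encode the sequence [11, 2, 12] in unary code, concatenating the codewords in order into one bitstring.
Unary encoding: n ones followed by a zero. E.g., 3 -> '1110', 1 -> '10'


Encode each number as n ones followed by a terminating 0:
  11 -> 111111111110 (12 bits)
  2 -> 110 (3 bits)
  12 -> 1111111111110 (13 bits)
Total length = 12 + 3 + 13 = 28 bits.

Unary([11, 2, 12]) = 1111111111101101111111111110 (28 bits)


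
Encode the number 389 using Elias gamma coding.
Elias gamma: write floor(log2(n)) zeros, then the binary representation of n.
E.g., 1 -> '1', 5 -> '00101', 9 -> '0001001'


num_bits = floor(log2(389)) + 1 = 9
leading_zeros = num_bits - 1 = 8
binary(389) = 110000101

Elias gamma(389) = '00000000' + '110000101' = 00000000110000101 (17 bits)


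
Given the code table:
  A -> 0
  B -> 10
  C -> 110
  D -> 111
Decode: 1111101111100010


Decoding:
111 -> D
110 -> C
111 -> D
110 -> C
0 -> A
0 -> A
10 -> B


Result: DCDCAAB


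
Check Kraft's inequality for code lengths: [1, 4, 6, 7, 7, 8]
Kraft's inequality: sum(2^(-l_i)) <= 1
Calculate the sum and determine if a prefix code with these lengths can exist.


Sum = 2^(-1) + 2^(-4) + 2^(-6) + 2^(-7) + 2^(-7) + 2^(-8)
    = 0.5 + 0.0625 + 0.015625 + 0.0078125 + 0.0078125 + 0.00390625
    = 153/256 = 0.59765625
Since 0.59765625 <= 1, Kraft's inequality IS satisfied.
A prefix code with these lengths CAN exist.

Kraft sum = 0.59765625. Satisfied.


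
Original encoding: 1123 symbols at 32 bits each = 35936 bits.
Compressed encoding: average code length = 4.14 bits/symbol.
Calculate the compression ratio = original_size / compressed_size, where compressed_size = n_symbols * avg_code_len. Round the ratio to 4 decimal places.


original_size = n_symbols * orig_bits = 1123 * 32 = 35936 bits
compressed_size = n_symbols * avg_code_len = 1123 * 4.14 = 4649.22 bits
ratio = original_size / compressed_size = 35936 / 4649.22 = 7.7295

Compression ratio = 7.7295


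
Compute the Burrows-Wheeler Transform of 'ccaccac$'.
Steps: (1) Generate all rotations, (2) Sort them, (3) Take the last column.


Rotations (sorted):
  0: $ccaccac -> last char: c
  1: ac$ccacc -> last char: c
  2: accac$cc -> last char: c
  3: c$ccacca -> last char: a
  4: cac$ccac -> last char: c
  5: caccac$c -> last char: c
  6: ccac$cca -> last char: a
  7: ccaccac$ -> last char: $


BWT = cccacca$


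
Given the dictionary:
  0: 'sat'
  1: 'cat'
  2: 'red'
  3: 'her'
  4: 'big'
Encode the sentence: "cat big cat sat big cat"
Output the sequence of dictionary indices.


Look up each word in the dictionary:
  'cat' -> 1
  'big' -> 4
  'cat' -> 1
  'sat' -> 0
  'big' -> 4
  'cat' -> 1

Encoded: [1, 4, 1, 0, 4, 1]


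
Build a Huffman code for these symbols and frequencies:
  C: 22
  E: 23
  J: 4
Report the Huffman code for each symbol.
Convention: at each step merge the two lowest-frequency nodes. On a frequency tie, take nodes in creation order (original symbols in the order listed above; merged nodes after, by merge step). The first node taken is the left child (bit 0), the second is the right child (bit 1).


Huffman tree construction:
Step 1: Merge J(4) + C(22) = 26
Step 2: Merge E(23) + (J+C)(26) = 49
Read each symbol's code off the tree from the root (left child = 0, right child = 1).

Codes:
  C: 11 (length 2)
  E: 0 (length 1)
  J: 10 (length 2)
Average code length: 75/49 = 1.5306 bits/symbol


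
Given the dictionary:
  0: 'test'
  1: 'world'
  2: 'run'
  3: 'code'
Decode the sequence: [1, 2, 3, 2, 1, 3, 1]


Look up each index in the dictionary:
  1 -> 'world'
  2 -> 'run'
  3 -> 'code'
  2 -> 'run'
  1 -> 'world'
  3 -> 'code'
  1 -> 'world'

Decoded: "world run code run world code world"


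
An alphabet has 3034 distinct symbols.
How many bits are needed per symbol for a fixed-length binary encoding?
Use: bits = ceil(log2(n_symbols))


log2(3034) = 11.567
Bracket: 2^11 = 2048 < 3034 <= 2^12 = 4096
So ceil(log2(3034)) = 12

bits = ceil(log2(3034)) = ceil(11.567) = 12 bits


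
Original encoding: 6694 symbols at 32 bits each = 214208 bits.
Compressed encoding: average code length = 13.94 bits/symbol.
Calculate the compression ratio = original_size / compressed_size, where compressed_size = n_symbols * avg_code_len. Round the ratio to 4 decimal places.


original_size = n_symbols * orig_bits = 6694 * 32 = 214208 bits
compressed_size = n_symbols * avg_code_len = 6694 * 13.94 = 93314.36 bits
ratio = original_size / compressed_size = 214208 / 93314.36 = 2.2956

Compression ratio = 2.2956


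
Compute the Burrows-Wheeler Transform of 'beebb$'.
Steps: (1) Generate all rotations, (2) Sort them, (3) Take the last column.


Rotations (sorted):
  0: $beebb -> last char: b
  1: b$beeb -> last char: b
  2: bb$bee -> last char: e
  3: beebb$ -> last char: $
  4: ebb$be -> last char: e
  5: eebb$b -> last char: b


BWT = bbe$eb


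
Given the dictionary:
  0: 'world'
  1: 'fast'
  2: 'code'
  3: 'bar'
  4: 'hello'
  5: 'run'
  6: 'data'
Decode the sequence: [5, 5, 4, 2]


Look up each index in the dictionary:
  5 -> 'run'
  5 -> 'run'
  4 -> 'hello'
  2 -> 'code'

Decoded: "run run hello code"
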